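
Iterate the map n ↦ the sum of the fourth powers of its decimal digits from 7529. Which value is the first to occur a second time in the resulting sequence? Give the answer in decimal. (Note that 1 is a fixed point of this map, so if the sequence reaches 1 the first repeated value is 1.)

7529 → 9603
9603 → 7938
7938 → 13139
13139 → 6725
6725 → 4338
4338 → 4514
4514 → 1138
1138 → 4179
4179 → 9219
9219 → 13139  — 13139 already appeared earlier.

13139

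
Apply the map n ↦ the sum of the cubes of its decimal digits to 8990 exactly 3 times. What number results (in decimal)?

8990 → 8³ + 9³ + 9³ + 0³ = 512 + 729 + 729 + 0 = 1970
1970 → 1³ + 9³ + 7³ + 0³ = 1 + 729 + 343 + 0 = 1073
1073 → 1³ + 0³ + 7³ + 3³ = 1 + 0 + 343 + 27 = 371

371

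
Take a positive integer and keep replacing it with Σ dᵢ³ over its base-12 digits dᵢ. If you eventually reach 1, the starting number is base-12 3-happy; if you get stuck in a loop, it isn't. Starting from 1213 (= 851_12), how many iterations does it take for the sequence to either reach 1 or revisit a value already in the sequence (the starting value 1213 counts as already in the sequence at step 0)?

1213 = (8,5,1)_12 → 8³ + 5³ + 1³ = 512 + 125 + 1 = 638
638 = (4,5,2)_12 → 4³ + 5³ + 2³ = 64 + 125 + 8 = 197
197 = (1,4,5)_12 → 1³ + 4³ + 5³ = 1 + 64 + 125 = 190
190 = (1,3,10)_12 → 1³ + 3³ + 10³ = 1 + 27 + 1000 = 1028
1028 = (7,1,8)_12 → 7³ + 1³ + 8³ = 343 + 1 + 512 = 856
856 = (5,11,4)_12 → 5³ + 11³ + 4³ = 125 + 1331 + 64 = 1520
1520 = (10,6,8)_12 → 10³ + 6³ + 8³ = 1000 + 216 + 512 = 1728
1728 = (1,0,0,0)_12 → 1³ + 0³ + 0³ + 0³ = 1 + 0 + 0 + 0 = 1  — reached 1.
That took 8 steps.

8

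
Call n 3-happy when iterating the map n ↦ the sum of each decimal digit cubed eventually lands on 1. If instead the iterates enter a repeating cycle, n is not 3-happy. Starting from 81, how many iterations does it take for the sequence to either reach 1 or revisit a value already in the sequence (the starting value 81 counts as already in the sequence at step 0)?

3

81 → 8³ + 1³ = 512 + 1 = 513
513 → 5³ + 1³ + 3³ = 125 + 1 + 27 = 153
153 → 1³ + 5³ + 3³ = 1 + 125 + 27 = 153  — 153 repeats.
That took 3 steps.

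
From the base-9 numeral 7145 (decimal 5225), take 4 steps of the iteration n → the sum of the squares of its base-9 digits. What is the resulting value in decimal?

1

5225 = (7,1,4,5)_9 → 7² + 1² + 4² + 5² = 91
91 = (1,1,1)_9 → 1² + 1² + 1² = 3
3 = (3)_9 → 3² = 9
9 = (1,0)_9 → 1² + 0² = 1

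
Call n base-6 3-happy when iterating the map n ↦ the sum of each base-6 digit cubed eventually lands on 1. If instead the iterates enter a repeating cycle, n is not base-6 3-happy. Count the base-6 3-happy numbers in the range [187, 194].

187: 187 → 127 → 55 → 29 → 189 → 153 → 92 → 43 → 3 → 27 → 91 → 36 → 1  — base-6 3-happy
188: 188 → 134 → 99 → 99  — not base-6 3-happy
189: 189 → 153 → 92 → 43 → 3 → 27 → 91 → 36 → 1  — base-6 3-happy
190: 190 → 190  — not base-6 3-happy
191: 191 → 251 → 251  — not base-6 3-happy
192: 192 → 133 → 92 → 43 → 3 → 27 → 91 → 36 → 1  — base-6 3-happy
193: 193 → 134 → 99 → 99  — not base-6 3-happy
194: 194 → 141 → 179 → 314 → 81 → 36 → 1  — base-6 3-happy
base-6 3-happy: 187, 189, 192, 194

4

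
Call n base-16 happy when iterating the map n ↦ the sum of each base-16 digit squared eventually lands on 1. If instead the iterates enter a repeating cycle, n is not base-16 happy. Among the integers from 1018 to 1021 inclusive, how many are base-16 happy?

1018: 1018 → 334 → 213 → 194 → 148 → 97 → 37 → 29 → 170 → 200 → 208 → 169 → 181 → 146 → 85 → 50 → 13 → 169  (repeats 169)
1019: 1019 → 355 → 46 → 200 → 208 → 169 → 181 → 146 → 85 → 50 → 13 → 169  (repeats 169)
1020: 1020 → 378 → 150 → 117 → 74 → 116 → 65 → 17 → 2 → 4 → 16 → 1  (reaches 1)
1021: 1021 → 403 → 91 → 146 → 85 → 50 → 13 → 169 → 181 → 146  (repeats 146)
base-16 happy: 1020

1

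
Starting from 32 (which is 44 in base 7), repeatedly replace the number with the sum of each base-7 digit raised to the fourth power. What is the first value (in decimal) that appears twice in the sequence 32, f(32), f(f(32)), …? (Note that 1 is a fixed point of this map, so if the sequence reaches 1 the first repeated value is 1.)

32

32 = (4,4)_7 → 4⁴ + 4⁴ = 256 + 256 = 512
512 = (1,3,3,1)_7 → 1⁴ + 3⁴ + 3⁴ + 1⁴ = 1 + 81 + 81 + 1 = 164
164 = (3,2,3)_7 → 3⁴ + 2⁴ + 3⁴ = 81 + 16 + 81 = 178
178 = (3,4,3)_7 → 3⁴ + 4⁴ + 3⁴ = 81 + 256 + 81 = 418
418 = (1,1,3,5)_7 → 1⁴ + 1⁴ + 3⁴ + 5⁴ = 1 + 1 + 81 + 625 = 708
708 = (2,0,3,1)_7 → 2⁴ + 0⁴ + 3⁴ + 1⁴ = 16 + 0 + 81 + 1 = 98
98 = (2,0,0)_7 → 2⁴ + 0⁴ + 0⁴ = 16 + 0 + 0 = 16
16 = (2,2)_7 → 2⁴ + 2⁴ = 16 + 16 = 32  — 32 already appeared earlier.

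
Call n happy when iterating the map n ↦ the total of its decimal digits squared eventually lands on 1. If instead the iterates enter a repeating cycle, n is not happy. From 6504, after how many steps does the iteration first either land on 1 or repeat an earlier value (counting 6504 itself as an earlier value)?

11

6504 → 6² + 5² + 0² + 4² = 77
77 → 7² + 7² = 98
98 → 9² + 8² = 145
145 → 1² + 4² + 5² = 42
42 → 4² + 2² = 20
20 → 2² + 0² = 4
4 → 4² = 16
16 → 1² + 6² = 37
37 → 3² + 7² = 58
58 → 5² + 8² = 89
89 → 8² + 9² = 145  — 145 repeats.
That took 11 steps.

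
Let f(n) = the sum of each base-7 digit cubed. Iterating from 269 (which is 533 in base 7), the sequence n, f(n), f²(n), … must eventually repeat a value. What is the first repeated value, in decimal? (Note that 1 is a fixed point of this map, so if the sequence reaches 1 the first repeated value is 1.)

269 = (5,3,3)_7 → 5³ + 3³ + 3³ = 125 + 27 + 27 = 179
179 = (3,4,4)_7 → 3³ + 4³ + 4³ = 27 + 64 + 64 = 155
155 = (3,1,1)_7 → 3³ + 1³ + 1³ = 27 + 1 + 1 = 29
29 = (4,1)_7 → 4³ + 1³ = 64 + 1 = 65
65 = (1,2,2)_7 → 1³ + 2³ + 2³ = 1 + 8 + 8 = 17
17 = (2,3)_7 → 2³ + 3³ = 8 + 27 = 35
35 = (5,0)_7 → 5³ + 0³ = 125 + 0 = 125
125 = (2,3,6)_7 → 2³ + 3³ + 6³ = 8 + 27 + 216 = 251
251 = (5,0,6)_7 → 5³ + 0³ + 6³ = 125 + 0 + 216 = 341
341 = (6,6,5)_7 → 6³ + 6³ + 5³ = 216 + 216 + 125 = 557
557 = (1,4,2,4)_7 → 1³ + 4³ + 2³ + 4³ = 1 + 64 + 8 + 64 = 137
137 = (2,5,4)_7 → 2³ + 5³ + 4³ = 8 + 125 + 64 = 197
197 = (4,0,1)_7 → 4³ + 0³ + 1³ = 64 + 0 + 1 = 65  — 65 already appeared earlier.

65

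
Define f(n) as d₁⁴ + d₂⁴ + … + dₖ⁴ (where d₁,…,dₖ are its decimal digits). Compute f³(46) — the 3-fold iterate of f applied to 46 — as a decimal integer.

46 → 1552
1552 → 1267
1267 → 3714

3714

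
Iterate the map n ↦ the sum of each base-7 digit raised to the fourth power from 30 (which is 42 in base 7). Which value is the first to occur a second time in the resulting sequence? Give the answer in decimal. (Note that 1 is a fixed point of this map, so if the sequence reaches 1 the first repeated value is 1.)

1938

30 = (4,2)_7 → 272
272 = (5,3,6)_7 → 2002
2002 = (5,5,6,0)_7 → 2546
2546 = (1,0,2,6,5)_7 → 1938
1938 = (5,4,3,6)_7 → 2258
2258 = (6,4,0,4)_7 → 1808
1808 = (5,1,6,2)_7 → 1938  — 1938 already appeared earlier.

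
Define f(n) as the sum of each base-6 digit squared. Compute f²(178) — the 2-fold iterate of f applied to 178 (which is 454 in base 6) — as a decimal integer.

178 = (4,5,4)_6 → 4² + 5² + 4² = 16 + 25 + 16 = 57
57 = (1,3,3)_6 → 1² + 3² + 3² = 1 + 9 + 9 = 19

19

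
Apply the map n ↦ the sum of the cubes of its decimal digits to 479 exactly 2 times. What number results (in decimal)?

479 → 4³ + 7³ + 9³ = 1136
1136 → 1³ + 1³ + 3³ + 6³ = 245

245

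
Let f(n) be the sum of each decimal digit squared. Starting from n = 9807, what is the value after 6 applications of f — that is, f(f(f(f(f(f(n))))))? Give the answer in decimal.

9807 → 9² + 8² + 0² + 7² = 81 + 64 + 0 + 49 = 194
194 → 1² + 9² + 4² = 1 + 81 + 16 = 98
98 → 9² + 8² = 81 + 64 = 145
145 → 1² + 4² + 5² = 1 + 16 + 25 = 42
42 → 4² + 2² = 16 + 4 = 20
20 → 2² + 0² = 4 + 0 = 4

4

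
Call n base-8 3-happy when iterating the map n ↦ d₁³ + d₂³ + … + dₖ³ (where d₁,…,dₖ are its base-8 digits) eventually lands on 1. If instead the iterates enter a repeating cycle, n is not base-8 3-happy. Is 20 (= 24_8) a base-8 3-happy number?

base-8 3-happy

20 = (2,4)_8 → 2³ + 4³ = 8 + 64 = 72
72 = (1,1,0)_8 → 1³ + 1³ + 0³ = 1 + 1 + 0 = 2
2 = (2)_8 → 2³ = 8
8 = (1,0)_8 → 1³ + 0³ = 1 + 0 = 1  — reached 1.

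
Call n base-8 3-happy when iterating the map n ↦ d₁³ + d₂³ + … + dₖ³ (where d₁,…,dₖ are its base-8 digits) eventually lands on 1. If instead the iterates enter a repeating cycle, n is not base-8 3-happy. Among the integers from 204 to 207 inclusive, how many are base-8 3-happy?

2

204: 204 → 92 → 92  — not base-8 3-happy
205: 205 → 153 → 36 → 128 → 8 → 1  — base-8 3-happy
206: 206 → 244 → 307 → 307  — not base-8 3-happy
207: 207 → 371 → 368 → 341 → 258 → 72 → 2 → 8 → 1  — base-8 3-happy
base-8 3-happy: 205, 207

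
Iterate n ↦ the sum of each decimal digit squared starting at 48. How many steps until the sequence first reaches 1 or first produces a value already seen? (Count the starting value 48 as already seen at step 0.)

14

48 → 4² + 8² = 16 + 64 = 80
80 → 8² + 0² = 64 + 0 = 64
64 → 6² + 4² = 36 + 16 = 52
52 → 5² + 2² = 25 + 4 = 29
29 → 2² + 9² = 4 + 81 = 85
85 → 8² + 5² = 64 + 25 = 89
89 → 8² + 9² = 64 + 81 = 145
145 → 1² + 4² + 5² = 1 + 16 + 25 = 42
42 → 4² + 2² = 16 + 4 = 20
20 → 2² + 0² = 4 + 0 = 4
4 → 4² = 16
16 → 1² + 6² = 1 + 36 = 37
37 → 3² + 7² = 9 + 49 = 58
58 → 5² + 8² = 25 + 64 = 89  — 89 repeats.
That took 14 steps.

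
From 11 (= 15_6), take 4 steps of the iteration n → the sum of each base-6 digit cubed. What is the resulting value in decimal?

11 = (1,5)_6 → 1³ + 5³ = 1 + 125 = 126
126 = (3,3,0)_6 → 3³ + 3³ + 0³ = 27 + 27 + 0 = 54
54 = (1,3,0)_6 → 1³ + 3³ + 0³ = 1 + 27 + 0 = 28
28 = (4,4)_6 → 4³ + 4³ = 64 + 64 = 128

128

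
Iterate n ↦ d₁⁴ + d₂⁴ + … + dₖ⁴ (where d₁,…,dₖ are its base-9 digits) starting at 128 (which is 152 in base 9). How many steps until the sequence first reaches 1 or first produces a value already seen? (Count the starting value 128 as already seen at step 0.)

128 = (1,5,2)_9 → 642
642 = (7,8,3)_9 → 6578
6578 = (1,0,0,1,8)_9 → 4098
4098 = (5,5,5,3)_9 → 1956
1956 = (2,6,1,3)_9 → 1394
1394 = (1,8,1,8)_9 → 8194
8194 = (1,2,2,1,4)_9 → 290
290 = (3,5,2)_9 → 722
722 = (8,8,2)_9 → 8208
8208 = (1,2,2,3,0)_9 → 114
114 = (1,3,6)_9 → 1378
1378 = (1,8,0,1)_9 → 4098  — 4098 repeats.
That took 12 steps.

12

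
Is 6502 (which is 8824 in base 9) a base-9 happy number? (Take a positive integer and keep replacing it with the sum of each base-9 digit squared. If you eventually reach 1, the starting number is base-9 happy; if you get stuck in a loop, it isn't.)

6502 = (8,8,2,4)_9 → 8² + 8² + 2² + 4² = 148
148 = (1,7,4)_9 → 1² + 7² + 4² = 66
66 = (7,3)_9 → 7² + 3² = 58
58 = (6,4)_9 → 6² + 4² = 52
52 = (5,7)_9 → 5² + 7² = 74
74 = (8,2)_9 → 8² + 2² = 68
68 = (7,5)_9 → 7² + 5² = 74  — 74 already seen; the sequence cycles without reaching 1.

not base-9 happy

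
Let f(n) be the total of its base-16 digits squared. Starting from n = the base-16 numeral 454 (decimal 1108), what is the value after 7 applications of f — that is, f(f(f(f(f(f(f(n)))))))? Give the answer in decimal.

200

1108 = (4,5,4)_16 → 57
57 = (3,9)_16 → 90
90 = (5,10)_16 → 125
125 = (7,13)_16 → 218
218 = (13,10)_16 → 269
269 = (1,0,13)_16 → 170
170 = (10,10)_16 → 200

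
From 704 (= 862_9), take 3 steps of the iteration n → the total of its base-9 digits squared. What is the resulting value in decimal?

704 = (8,6,2)_9 → 8² + 6² + 2² = 64 + 36 + 4 = 104
104 = (1,2,5)_9 → 1² + 2² + 5² = 1 + 4 + 25 = 30
30 = (3,3)_9 → 3² + 3² = 9 + 9 = 18

18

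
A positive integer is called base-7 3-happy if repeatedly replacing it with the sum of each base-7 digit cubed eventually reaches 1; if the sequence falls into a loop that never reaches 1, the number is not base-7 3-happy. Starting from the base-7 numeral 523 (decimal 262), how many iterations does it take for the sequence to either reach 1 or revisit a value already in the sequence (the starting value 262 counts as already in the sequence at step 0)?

4

262 = (5,2,3)_7 → 5³ + 2³ + 3³ = 160
160 = (3,1,6)_7 → 3³ + 1³ + 6³ = 244
244 = (4,6,6)_7 → 4³ + 6³ + 6³ = 496
496 = (1,3,0,6)_7 → 1³ + 3³ + 0³ + 6³ = 244  — 244 repeats.
That took 4 steps.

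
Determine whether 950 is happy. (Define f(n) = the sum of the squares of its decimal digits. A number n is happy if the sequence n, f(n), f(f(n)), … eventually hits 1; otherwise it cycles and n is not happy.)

950 → 106
106 → 37
37 → 58
58 → 89
89 → 145
145 → 42
42 → 20
20 → 4
4 → 16
16 → 37  — 37 already seen; the sequence cycles without reaching 1.

not happy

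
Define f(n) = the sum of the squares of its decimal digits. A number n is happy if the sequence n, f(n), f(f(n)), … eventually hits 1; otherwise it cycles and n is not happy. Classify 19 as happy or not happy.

19 → 1² + 9² = 82
82 → 8² + 2² = 68
68 → 6² + 8² = 100
100 → 1² + 0² + 0² = 1  — reached 1.

happy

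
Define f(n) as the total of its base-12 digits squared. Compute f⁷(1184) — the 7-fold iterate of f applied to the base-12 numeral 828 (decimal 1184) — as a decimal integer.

1184 = (8,2,8)_12 → 8² + 2² + 8² = 64 + 4 + 64 = 132
132 = (11,0)_12 → 11² + 0² = 121 + 0 = 121
121 = (10,1)_12 → 10² + 1² = 100 + 1 = 101
101 = (8,5)_12 → 8² + 5² = 64 + 25 = 89
89 = (7,5)_12 → 7² + 5² = 49 + 25 = 74
74 = (6,2)_12 → 6² + 2² = 36 + 4 = 40
40 = (3,4)_12 → 3² + 4² = 9 + 16 = 25

25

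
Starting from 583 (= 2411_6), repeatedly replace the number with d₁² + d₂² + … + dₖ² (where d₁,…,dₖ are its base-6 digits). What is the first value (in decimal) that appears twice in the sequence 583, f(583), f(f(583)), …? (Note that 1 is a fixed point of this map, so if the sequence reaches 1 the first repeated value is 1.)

583 = (2,4,1,1)_6 → 2² + 4² + 1² + 1² = 22
22 = (3,4)_6 → 3² + 4² = 25
25 = (4,1)_6 → 4² + 1² = 17
17 = (2,5)_6 → 2² + 5² = 29
29 = (4,5)_6 → 4² + 5² = 41
41 = (1,0,5)_6 → 1² + 0² + 5² = 26
26 = (4,2)_6 → 4² + 2² = 20
20 = (3,2)_6 → 3² + 2² = 13
13 = (2,1)_6 → 2² + 1² = 5
5 = (5)_6 → 5² = 25  — 25 already appeared earlier.

25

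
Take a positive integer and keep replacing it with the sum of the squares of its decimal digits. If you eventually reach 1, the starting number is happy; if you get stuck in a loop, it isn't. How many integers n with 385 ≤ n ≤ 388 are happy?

1

385: 385 → 98 → 145 → 42 → 20 → 4 → 16 → 37 → 58 → 89 → 145  (repeats 145)
386: 386 → 109 → 82 → 68 → 100 → 1  (reaches 1)
387: 387 → 122 → 9 → 81 → 65 → 61 → 37 → 58 → 89 → 145 → 42 → 20 → 4 → 16 → 37  (repeats 37)
388: 388 → 137 → 59 → 106 → 37 → 58 → 89 → 145 → 42 → 20 → 4 → 16 → 37  (repeats 37)
happy: 386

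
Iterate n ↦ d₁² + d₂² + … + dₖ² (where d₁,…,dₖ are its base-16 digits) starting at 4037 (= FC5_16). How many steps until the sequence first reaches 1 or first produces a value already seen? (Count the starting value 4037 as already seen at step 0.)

15

4037 = (15,12,5)_16 → 15² + 12² + 5² = 225 + 144 + 25 = 394
394 = (1,8,10)_16 → 1² + 8² + 10² = 1 + 64 + 100 = 165
165 = (10,5)_16 → 10² + 5² = 100 + 25 = 125
125 = (7,13)_16 → 7² + 13² = 49 + 169 = 218
218 = (13,10)_16 → 13² + 10² = 169 + 100 = 269
269 = (1,0,13)_16 → 1² + 0² + 13² = 1 + 0 + 169 = 170
170 = (10,10)_16 → 10² + 10² = 100 + 100 = 200
200 = (12,8)_16 → 12² + 8² = 144 + 64 = 208
208 = (13,0)_16 → 13² + 0² = 169 + 0 = 169
169 = (10,9)_16 → 10² + 9² = 100 + 81 = 181
181 = (11,5)_16 → 11² + 5² = 121 + 25 = 146
146 = (9,2)_16 → 9² + 2² = 81 + 4 = 85
85 = (5,5)_16 → 5² + 5² = 25 + 25 = 50
50 = (3,2)_16 → 3² + 2² = 9 + 4 = 13
13 = (13)_16 → 13² = 169  — 169 repeats.
That took 15 steps.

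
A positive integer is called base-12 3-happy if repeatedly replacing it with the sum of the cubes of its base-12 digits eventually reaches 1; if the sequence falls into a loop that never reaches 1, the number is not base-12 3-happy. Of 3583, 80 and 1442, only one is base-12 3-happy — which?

80

3583: 3583 → 1351 → 1136 → 1855 → 1344 → 793 → 342 → 288 → 8 → 512 → 755 → 1464 → 1008 → 343 → 415 → 1351  — repeats 1351 (not base-12 3-happy)
80: 80 → 728 → 637 → 190 → 1028 → 856 → 1520 → 1728 → 1  — reaches 1 (base-12 3-happy)
1442: 1442 → 1008 → 343 → 415 → 1351 → 1136 → 1855 → 1344 → 793 → 342 → 288 → 8 → 512 → 755 → 1464 → 1008  — repeats 1008 (not base-12 3-happy)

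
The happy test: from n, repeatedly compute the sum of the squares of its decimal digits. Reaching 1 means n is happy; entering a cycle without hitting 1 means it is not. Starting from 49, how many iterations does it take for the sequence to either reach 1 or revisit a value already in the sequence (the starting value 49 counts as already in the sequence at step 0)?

4

49 → 4² + 9² = 97
97 → 9² + 7² = 130
130 → 1² + 3² + 0² = 10
10 → 1² + 0² = 1  — reached 1.
That took 4 steps.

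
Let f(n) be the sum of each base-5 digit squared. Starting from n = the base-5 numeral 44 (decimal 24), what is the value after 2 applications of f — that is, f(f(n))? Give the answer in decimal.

24 = (4,4)_5 → 4² + 4² = 16 + 16 = 32
32 = (1,1,2)_5 → 1² + 1² + 2² = 1 + 1 + 4 = 6

6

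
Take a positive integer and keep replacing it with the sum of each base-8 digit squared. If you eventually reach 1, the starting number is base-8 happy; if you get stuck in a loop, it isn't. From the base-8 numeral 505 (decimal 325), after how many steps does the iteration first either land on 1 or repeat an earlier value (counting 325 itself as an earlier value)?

325 = (5,0,5)_8 → 5² + 0² + 5² = 50
50 = (6,2)_8 → 6² + 2² = 40
40 = (5,0)_8 → 5² + 0² = 25
25 = (3,1)_8 → 3² + 1² = 10
10 = (1,2)_8 → 1² + 2² = 5
5 = (5)_8 → 5² = 25  — 25 repeats.
That took 6 steps.

6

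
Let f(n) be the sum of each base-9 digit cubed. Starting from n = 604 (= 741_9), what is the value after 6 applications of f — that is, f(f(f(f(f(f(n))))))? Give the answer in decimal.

638

604 = (7,4,1)_9 → 7³ + 4³ + 1³ = 408
408 = (5,0,3)_9 → 5³ + 0³ + 3³ = 152
152 = (1,7,8)_9 → 1³ + 7³ + 8³ = 856
856 = (1,1,5,1)_9 → 1³ + 1³ + 5³ + 1³ = 128
128 = (1,5,2)_9 → 1³ + 5³ + 2³ = 134
134 = (1,5,8)_9 → 1³ + 5³ + 8³ = 638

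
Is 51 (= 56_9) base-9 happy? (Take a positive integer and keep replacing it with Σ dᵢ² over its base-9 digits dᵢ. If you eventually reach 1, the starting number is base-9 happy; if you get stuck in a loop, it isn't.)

51 = (5,6)_9 → 5² + 6² = 25 + 36 = 61
61 = (6,7)_9 → 6² + 7² = 36 + 49 = 85
85 = (1,0,4)_9 → 1² + 0² + 4² = 1 + 0 + 16 = 17
17 = (1,8)_9 → 1² + 8² = 1 + 64 = 65
65 = (7,2)_9 → 7² + 2² = 49 + 4 = 53
53 = (5,8)_9 → 5² + 8² = 25 + 64 = 89
89 = (1,0,8)_9 → 1² + 0² + 8² = 1 + 0 + 64 = 65  — 65 already seen; the sequence cycles without reaching 1.

not base-9 happy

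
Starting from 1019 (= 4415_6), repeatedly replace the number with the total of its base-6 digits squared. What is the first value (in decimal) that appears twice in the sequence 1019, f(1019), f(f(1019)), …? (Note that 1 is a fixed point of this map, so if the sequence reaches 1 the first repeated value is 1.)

1019 = (4,4,1,5)_6 → 58
58 = (1,3,4)_6 → 26
26 = (4,2)_6 → 20
20 = (3,2)_6 → 13
13 = (2,1)_6 → 5
5 = (5)_6 → 25
25 = (4,1)_6 → 17
17 = (2,5)_6 → 29
29 = (4,5)_6 → 41
41 = (1,0,5)_6 → 26  — 26 already appeared earlier.

26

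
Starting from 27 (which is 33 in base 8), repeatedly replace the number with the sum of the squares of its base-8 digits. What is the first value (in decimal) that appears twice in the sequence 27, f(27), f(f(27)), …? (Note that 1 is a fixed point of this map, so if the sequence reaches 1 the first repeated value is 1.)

27 = (3,3)_8 → 18
18 = (2,2)_8 → 8
8 = (1,0)_8 → 1  — reached the fixed point 1.
1 → 1, so 1 is the first repeated value.

1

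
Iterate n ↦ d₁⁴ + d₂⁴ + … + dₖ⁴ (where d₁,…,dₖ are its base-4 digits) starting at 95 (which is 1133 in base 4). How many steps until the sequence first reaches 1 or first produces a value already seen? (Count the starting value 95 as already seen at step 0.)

6

95 = (1,1,3,3)_4 → 1⁴ + 1⁴ + 3⁴ + 3⁴ = 164
164 = (2,2,1,0)_4 → 2⁴ + 2⁴ + 1⁴ + 0⁴ = 33
33 = (2,0,1)_4 → 2⁴ + 0⁴ + 1⁴ = 17
17 = (1,0,1)_4 → 1⁴ + 0⁴ + 1⁴ = 2
2 = (2)_4 → 2⁴ = 16
16 = (1,0,0)_4 → 1⁴ + 0⁴ + 0⁴ = 1  — reached 1.
That took 6 steps.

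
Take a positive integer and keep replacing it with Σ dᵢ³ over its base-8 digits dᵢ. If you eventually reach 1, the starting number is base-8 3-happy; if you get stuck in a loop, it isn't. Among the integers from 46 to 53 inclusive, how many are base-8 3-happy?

2

46: 46 → 341 → 258 → 72 → 2 → 8 → 1  (reaches 1)
47: 47 → 468 → 415 → 586 → 11 → 28 → 91 → 55 → 559 → 469 → 476 → 434 → 440 → 559  (repeats 559)
48: 48 → 216 → 54 → 432 → 432  (repeats 432)
49: 49 → 217 → 55 → 559 → 469 → 476 → 434 → 440 → 559  (repeats 559)
50: 50 → 224 → 91 → 55 → 559 → 469 → 476 → 434 → 440 → 559  (repeats 559)
51: 51 → 243 → 270 → 281 → 92 → 92  (repeats 92)
52: 52 → 280 → 91 → 55 → 559 → 469 → 476 → 434 → 440 → 559  (repeats 559)
53: 53 → 341 → 258 → 72 → 2 → 8 → 1  (reaches 1)
base-8 3-happy: 46, 53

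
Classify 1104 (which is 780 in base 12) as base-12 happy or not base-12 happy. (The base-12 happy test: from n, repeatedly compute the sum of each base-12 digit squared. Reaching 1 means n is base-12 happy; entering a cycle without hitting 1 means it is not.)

not base-12 happy

1104 = (7,8,0)_12 → 113
113 = (9,5)_12 → 106
106 = (8,10)_12 → 164
164 = (1,1,8)_12 → 66
66 = (5,6)_12 → 61
61 = (5,1)_12 → 26
26 = (2,2)_12 → 8
8 = (8)_12 → 64
64 = (5,4)_12 → 41
41 = (3,5)_12 → 34
34 = (2,10)_12 → 104
104 = (8,8)_12 → 128
128 = (10,8)_12 → 164  — 164 already seen; the sequence cycles without reaching 1.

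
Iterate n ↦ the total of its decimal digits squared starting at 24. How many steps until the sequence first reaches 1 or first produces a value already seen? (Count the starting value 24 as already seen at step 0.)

24 → 2² + 4² = 20
20 → 2² + 0² = 4
4 → 4² = 16
16 → 1² + 6² = 37
37 → 3² + 7² = 58
58 → 5² + 8² = 89
89 → 8² + 9² = 145
145 → 1² + 4² + 5² = 42
42 → 4² + 2² = 20  — 20 repeats.
That took 9 steps.

9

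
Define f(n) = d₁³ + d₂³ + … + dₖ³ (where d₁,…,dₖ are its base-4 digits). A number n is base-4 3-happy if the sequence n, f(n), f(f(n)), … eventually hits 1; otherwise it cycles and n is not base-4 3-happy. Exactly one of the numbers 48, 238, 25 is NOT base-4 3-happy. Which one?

48: 48 → 27 → 36 → 9 → 9  — repeats 9 (not base-4 3-happy)
238: 238 → 70 → 10 → 16 → 1  — reaches 1 (base-4 3-happy)
25: 25 → 10 → 16 → 1  — reaches 1 (base-4 3-happy)

48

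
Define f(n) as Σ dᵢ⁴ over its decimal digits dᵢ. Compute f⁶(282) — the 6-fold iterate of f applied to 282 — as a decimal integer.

282 → 2⁴ + 8⁴ + 2⁴ = 4128
4128 → 4⁴ + 1⁴ + 2⁴ + 8⁴ = 4369
4369 → 4⁴ + 3⁴ + 6⁴ + 9⁴ = 8194
8194 → 8⁴ + 1⁴ + 9⁴ + 4⁴ = 10914
10914 → 1⁴ + 0⁴ + 9⁴ + 1⁴ + 4⁴ = 6819
6819 → 6⁴ + 8⁴ + 1⁴ + 9⁴ = 11954

11954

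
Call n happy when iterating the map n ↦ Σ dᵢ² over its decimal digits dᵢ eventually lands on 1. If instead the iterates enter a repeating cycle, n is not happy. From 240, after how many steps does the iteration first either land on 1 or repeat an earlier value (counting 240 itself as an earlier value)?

9

240 → 2² + 4² + 0² = 4 + 16 + 0 = 20
20 → 2² + 0² = 4 + 0 = 4
4 → 4² = 16
16 → 1² + 6² = 1 + 36 = 37
37 → 3² + 7² = 9 + 49 = 58
58 → 5² + 8² = 25 + 64 = 89
89 → 8² + 9² = 64 + 81 = 145
145 → 1² + 4² + 5² = 1 + 16 + 25 = 42
42 → 4² + 2² = 16 + 4 = 20  — 20 repeats.
That took 9 steps.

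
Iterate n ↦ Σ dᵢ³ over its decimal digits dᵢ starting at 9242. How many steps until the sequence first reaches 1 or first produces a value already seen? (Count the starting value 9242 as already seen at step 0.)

5

9242 → 9³ + 2³ + 4³ + 2³ = 809
809 → 8³ + 0³ + 9³ = 1241
1241 → 1³ + 2³ + 4³ + 1³ = 74
74 → 7³ + 4³ = 407
407 → 4³ + 0³ + 7³ = 407  — 407 repeats.
That took 5 steps.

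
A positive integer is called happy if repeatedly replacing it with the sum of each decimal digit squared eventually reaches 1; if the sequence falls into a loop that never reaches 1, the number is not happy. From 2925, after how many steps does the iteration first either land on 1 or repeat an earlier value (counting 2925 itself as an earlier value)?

13

2925 → 114
114 → 18
18 → 65
65 → 61
61 → 37
37 → 58
58 → 89
89 → 145
145 → 42
42 → 20
20 → 4
4 → 16
16 → 37  — 37 repeats.
That took 13 steps.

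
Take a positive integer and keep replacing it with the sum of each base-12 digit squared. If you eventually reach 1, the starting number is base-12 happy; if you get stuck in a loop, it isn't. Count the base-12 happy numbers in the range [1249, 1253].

1

1249: 1249 → 129 → 181 → 11 → 121 → 101 → 89 → 74 → 40 → 25 → 5 → 25  (repeats 25)
1250: 1250 → 132 → 121 → 101 → 89 → 74 → 40 → 25 → 5 → 25  (repeats 25)
1251: 1251 → 137 → 146 → 5 → 25 → 5  (repeats 5)
1252: 1252 → 144 → 1  (reaches 1)
1253: 1253 → 153 → 82 → 136 → 137 → 146 → 5 → 25 → 5  (repeats 5)
base-12 happy: 1252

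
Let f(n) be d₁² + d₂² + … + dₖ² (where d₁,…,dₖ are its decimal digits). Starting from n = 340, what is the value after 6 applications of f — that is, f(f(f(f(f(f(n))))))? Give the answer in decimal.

340 → 3² + 4² + 0² = 9 + 16 + 0 = 25
25 → 2² + 5² = 4 + 25 = 29
29 → 2² + 9² = 4 + 81 = 85
85 → 8² + 5² = 64 + 25 = 89
89 → 8² + 9² = 64 + 81 = 145
145 → 1² + 4² + 5² = 1 + 16 + 25 = 42

42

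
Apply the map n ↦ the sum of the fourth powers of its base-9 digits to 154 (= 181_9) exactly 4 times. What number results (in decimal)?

8194

154 = (1,8,1)_9 → 1⁴ + 8⁴ + 1⁴ = 1 + 4096 + 1 = 4098
4098 = (5,5,5,3)_9 → 5⁴ + 5⁴ + 5⁴ + 3⁴ = 625 + 625 + 625 + 81 = 1956
1956 = (2,6,1,3)_9 → 2⁴ + 6⁴ + 1⁴ + 3⁴ = 16 + 1296 + 1 + 81 = 1394
1394 = (1,8,1,8)_9 → 1⁴ + 8⁴ + 1⁴ + 8⁴ = 1 + 4096 + 1 + 4096 = 8194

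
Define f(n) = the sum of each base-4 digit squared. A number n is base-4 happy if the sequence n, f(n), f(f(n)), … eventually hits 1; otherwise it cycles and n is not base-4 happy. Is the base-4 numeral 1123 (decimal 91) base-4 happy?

91 = (1,1,2,3)_4 → 1² + 1² + 2² + 3² = 1 + 1 + 4 + 9 = 15
15 = (3,3)_4 → 3² + 3² = 9 + 9 = 18
18 = (1,0,2)_4 → 1² + 0² + 2² = 1 + 0 + 4 = 5
5 = (1,1)_4 → 1² + 1² = 1 + 1 = 2
2 = (2)_4 → 2² = 4
4 = (1,0)_4 → 1² + 0² = 1 + 0 = 1  — reached 1.

base-4 happy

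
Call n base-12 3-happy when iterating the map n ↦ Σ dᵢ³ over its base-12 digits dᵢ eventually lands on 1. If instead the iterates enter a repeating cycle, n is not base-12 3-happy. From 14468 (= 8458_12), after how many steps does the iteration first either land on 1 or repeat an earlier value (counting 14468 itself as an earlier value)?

9

14468 = (8,4,5,8)_12 → 8³ + 4³ + 5³ + 8³ = 1213
1213 = (8,5,1)_12 → 8³ + 5³ + 1³ = 638
638 = (4,5,2)_12 → 4³ + 5³ + 2³ = 197
197 = (1,4,5)_12 → 1³ + 4³ + 5³ = 190
190 = (1,3,10)_12 → 1³ + 3³ + 10³ = 1028
1028 = (7,1,8)_12 → 7³ + 1³ + 8³ = 856
856 = (5,11,4)_12 → 5³ + 11³ + 4³ = 1520
1520 = (10,6,8)_12 → 10³ + 6³ + 8³ = 1728
1728 = (1,0,0,0)_12 → 1³ + 0³ + 0³ + 0³ = 1  — reached 1.
That took 9 steps.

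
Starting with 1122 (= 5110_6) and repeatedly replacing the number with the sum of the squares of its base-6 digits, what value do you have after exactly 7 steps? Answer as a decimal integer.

1122 = (5,1,1,0)_6 → 5² + 1² + 1² + 0² = 27
27 = (4,3)_6 → 4² + 3² = 25
25 = (4,1)_6 → 4² + 1² = 17
17 = (2,5)_6 → 2² + 5² = 29
29 = (4,5)_6 → 4² + 5² = 41
41 = (1,0,5)_6 → 1² + 0² + 5² = 26
26 = (4,2)_6 → 4² + 2² = 20

20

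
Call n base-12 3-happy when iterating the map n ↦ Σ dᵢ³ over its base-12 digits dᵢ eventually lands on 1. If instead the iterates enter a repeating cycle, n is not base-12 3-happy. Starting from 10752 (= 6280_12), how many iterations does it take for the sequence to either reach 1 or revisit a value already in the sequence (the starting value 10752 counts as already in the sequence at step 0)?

7

10752 = (6,2,8,0)_12 → 736
736 = (5,1,4)_12 → 190
190 = (1,3,10)_12 → 1028
1028 = (7,1,8)_12 → 856
856 = (5,11,4)_12 → 1520
1520 = (10,6,8)_12 → 1728
1728 = (1,0,0,0)_12 → 1  — reached 1.
That took 7 steps.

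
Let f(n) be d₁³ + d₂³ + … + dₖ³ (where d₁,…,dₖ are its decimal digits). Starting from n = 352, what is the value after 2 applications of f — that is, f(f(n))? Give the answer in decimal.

352 → 3³ + 5³ + 2³ = 160
160 → 1³ + 6³ + 0³ = 217

217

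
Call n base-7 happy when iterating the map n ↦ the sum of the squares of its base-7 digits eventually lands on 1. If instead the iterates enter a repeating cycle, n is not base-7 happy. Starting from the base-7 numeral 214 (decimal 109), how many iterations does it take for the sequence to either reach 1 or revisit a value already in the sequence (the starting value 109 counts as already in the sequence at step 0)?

109 = (2,1,4)_7 → 2² + 1² + 4² = 4 + 1 + 16 = 21
21 = (3,0)_7 → 3² + 0² = 9 + 0 = 9
9 = (1,2)_7 → 1² + 2² = 1 + 4 = 5
5 = (5)_7 → 5² = 25
25 = (3,4)_7 → 3² + 4² = 9 + 16 = 25  — 25 repeats.
That took 5 steps.

5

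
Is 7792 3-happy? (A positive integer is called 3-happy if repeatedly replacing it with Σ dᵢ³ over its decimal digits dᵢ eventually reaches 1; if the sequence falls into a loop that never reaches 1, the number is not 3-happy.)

3-happy

7792 → 1423
1423 → 100
100 → 1  — reached 1.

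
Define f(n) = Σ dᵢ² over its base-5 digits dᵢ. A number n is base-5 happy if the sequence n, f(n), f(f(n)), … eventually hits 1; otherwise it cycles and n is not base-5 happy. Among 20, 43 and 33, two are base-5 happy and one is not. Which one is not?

20

20: 20 → 16 → 10 → 4 → 16  — repeats 16 (not base-5 happy)
43: 43 → 19 → 25 → 1  — reaches 1 (base-5 happy)
33: 33 → 11 → 5 → 1  — reaches 1 (base-5 happy)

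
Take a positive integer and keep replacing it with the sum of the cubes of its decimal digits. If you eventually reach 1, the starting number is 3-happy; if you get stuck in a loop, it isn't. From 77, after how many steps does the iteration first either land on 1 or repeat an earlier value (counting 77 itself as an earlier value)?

8

77 → 7³ + 7³ = 343 + 343 = 686
686 → 6³ + 8³ + 6³ = 216 + 512 + 216 = 944
944 → 9³ + 4³ + 4³ = 729 + 64 + 64 = 857
857 → 8³ + 5³ + 7³ = 512 + 125 + 343 = 980
980 → 9³ + 8³ + 0³ = 729 + 512 + 0 = 1241
1241 → 1³ + 2³ + 4³ + 1³ = 1 + 8 + 64 + 1 = 74
74 → 7³ + 4³ = 343 + 64 = 407
407 → 4³ + 0³ + 7³ = 64 + 0 + 343 = 407  — 407 repeats.
That took 8 steps.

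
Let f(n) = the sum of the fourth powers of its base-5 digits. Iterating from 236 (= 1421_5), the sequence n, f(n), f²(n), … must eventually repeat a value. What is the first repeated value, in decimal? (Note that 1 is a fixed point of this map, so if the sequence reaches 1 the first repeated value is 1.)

236 = (1,4,2,1)_5 → 1⁴ + 4⁴ + 2⁴ + 1⁴ = 274
274 = (2,0,4,4)_5 → 2⁴ + 0⁴ + 4⁴ + 4⁴ = 528
528 = (4,1,0,3)_5 → 4⁴ + 1⁴ + 0⁴ + 3⁴ = 338
338 = (2,3,2,3)_5 → 2⁴ + 3⁴ + 2⁴ + 3⁴ = 194
194 = (1,2,3,4)_5 → 1⁴ + 2⁴ + 3⁴ + 4⁴ = 354
354 = (2,4,0,4)_5 → 2⁴ + 4⁴ + 0⁴ + 4⁴ = 528  — 528 already appeared earlier.

528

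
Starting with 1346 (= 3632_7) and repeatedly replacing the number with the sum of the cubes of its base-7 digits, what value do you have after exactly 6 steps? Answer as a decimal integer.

1346 = (3,6,3,2)_7 → 3³ + 6³ + 3³ + 2³ = 27 + 216 + 27 + 8 = 278
278 = (5,4,5)_7 → 5³ + 4³ + 5³ = 125 + 64 + 125 = 314
314 = (6,2,6)_7 → 6³ + 2³ + 6³ = 216 + 8 + 216 = 440
440 = (1,1,6,6)_7 → 1³ + 1³ + 6³ + 6³ = 1 + 1 + 216 + 216 = 434
434 = (1,1,6,0)_7 → 1³ + 1³ + 6³ + 0³ = 1 + 1 + 216 + 0 = 218
218 = (4,3,1)_7 → 4³ + 3³ + 1³ = 64 + 27 + 1 = 92

92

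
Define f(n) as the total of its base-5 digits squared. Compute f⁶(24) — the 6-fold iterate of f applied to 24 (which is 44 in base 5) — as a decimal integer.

10

24 = (4,4)_5 → 4² + 4² = 32
32 = (1,1,2)_5 → 1² + 1² + 2² = 6
6 = (1,1)_5 → 1² + 1² = 2
2 = (2)_5 → 2² = 4
4 = (4)_5 → 4² = 16
16 = (3,1)_5 → 3² + 1² = 10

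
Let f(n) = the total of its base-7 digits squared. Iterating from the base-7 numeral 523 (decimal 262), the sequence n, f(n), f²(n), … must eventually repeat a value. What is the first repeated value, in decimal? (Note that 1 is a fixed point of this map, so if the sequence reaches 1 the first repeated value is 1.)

10

262 = (5,2,3)_7 → 38
38 = (5,3)_7 → 34
34 = (4,6)_7 → 52
52 = (1,0,3)_7 → 10
10 = (1,3)_7 → 10  — 10 already appeared earlier.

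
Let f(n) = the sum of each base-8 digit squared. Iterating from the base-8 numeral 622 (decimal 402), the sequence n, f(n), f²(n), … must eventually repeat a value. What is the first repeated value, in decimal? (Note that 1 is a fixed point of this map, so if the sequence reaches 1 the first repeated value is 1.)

26

402 = (6,2,2)_8 → 6² + 2² + 2² = 44
44 = (5,4)_8 → 5² + 4² = 41
41 = (5,1)_8 → 5² + 1² = 26
26 = (3,2)_8 → 3² + 2² = 13
13 = (1,5)_8 → 1² + 5² = 26  — 26 already appeared earlier.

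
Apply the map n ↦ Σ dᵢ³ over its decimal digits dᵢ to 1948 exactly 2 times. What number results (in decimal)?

1948 → 1306
1306 → 244

244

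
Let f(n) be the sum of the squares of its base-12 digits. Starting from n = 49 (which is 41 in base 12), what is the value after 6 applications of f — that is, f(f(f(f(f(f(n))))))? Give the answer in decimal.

49 = (4,1)_12 → 4² + 1² = 17
17 = (1,5)_12 → 1² + 5² = 26
26 = (2,2)_12 → 2² + 2² = 8
8 = (8)_12 → 8² = 64
64 = (5,4)_12 → 5² + 4² = 41
41 = (3,5)_12 → 3² + 5² = 34

34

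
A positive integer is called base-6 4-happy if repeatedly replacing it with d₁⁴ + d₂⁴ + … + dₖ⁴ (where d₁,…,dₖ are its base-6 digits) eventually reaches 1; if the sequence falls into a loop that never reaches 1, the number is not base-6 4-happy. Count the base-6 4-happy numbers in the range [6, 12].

1

6: 6 → 1  — base-6 4-happy
7: 7 → 2 → 16 → 272 → 99 → 353 → 963 → 609 → 978 → 338 → 114 → 82 → 273 → 164 → 353  — not base-6 4-happy
8: 8 → 17 → 641 → 1522 → 259 → 4 → 256 → 258 → 3 → 81 → 98 → 288 → 17  — not base-6 4-happy
9: 9 → 82 → 273 → 164 → 353 → 963 → 609 → 978 → 338 → 114 → 82  — not base-6 4-happy
10: 10 → 257 → 627 → 738 → 178 → 1137 → 788 → 803 → 963 → 609 → 978 → 338 → 114 → 82 → 273 → 164 → 353 → 963  — not base-6 4-happy
11: 11 → 626 → 673 → 338 → 114 → 82 → 273 → 164 → 353 → 963 → 609 → 978 → 338  — not base-6 4-happy
12: 12 → 16 → 272 → 99 → 353 → 963 → 609 → 978 → 338 → 114 → 82 → 273 → 164 → 353  — not base-6 4-happy
base-6 4-happy: 6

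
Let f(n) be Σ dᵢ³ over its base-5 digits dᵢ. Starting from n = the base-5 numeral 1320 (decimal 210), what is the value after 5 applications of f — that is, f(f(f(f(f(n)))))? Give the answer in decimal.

210 = (1,3,2,0)_5 → 1³ + 3³ + 2³ + 0³ = 36
36 = (1,2,1)_5 → 1³ + 2³ + 1³ = 10
10 = (2,0)_5 → 2³ + 0³ = 8
8 = (1,3)_5 → 1³ + 3³ = 28
28 = (1,0,3)_5 → 1³ + 0³ + 3³ = 28

28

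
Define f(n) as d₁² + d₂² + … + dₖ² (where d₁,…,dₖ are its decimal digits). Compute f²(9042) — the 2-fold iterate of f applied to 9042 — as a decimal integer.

2

9042 → 9² + 0² + 4² + 2² = 81 + 0 + 16 + 4 = 101
101 → 1² + 0² + 1² = 1 + 0 + 1 = 2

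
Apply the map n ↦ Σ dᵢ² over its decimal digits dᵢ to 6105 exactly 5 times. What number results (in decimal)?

6105 → 6² + 1² + 0² + 5² = 62
62 → 6² + 2² = 40
40 → 4² + 0² = 16
16 → 1² + 6² = 37
37 → 3² + 7² = 58

58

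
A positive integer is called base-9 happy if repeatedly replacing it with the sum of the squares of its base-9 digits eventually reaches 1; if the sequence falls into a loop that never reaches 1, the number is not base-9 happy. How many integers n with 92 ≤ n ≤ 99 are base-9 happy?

1

92: 92 → 6 → 36 → 16 → 50 → 50  — not base-9 happy
93: 93 → 11 → 5 → 25 → 53 → 89 → 65 → 53  — not base-9 happy
94: 94 → 18 → 4 → 16 → 50 → 50  — not base-9 happy
95: 95 → 27 → 9 → 1  — base-9 happy
96: 96 → 38 → 20 → 8 → 64 → 50 → 50  — not base-9 happy
97: 97 → 51 → 61 → 85 → 17 → 65 → 53 → 89 → 65  — not base-9 happy
98: 98 → 66 → 58 → 52 → 74 → 68 → 74  — not base-9 happy
99: 99 → 5 → 25 → 53 → 89 → 65 → 53  — not base-9 happy
base-9 happy: 95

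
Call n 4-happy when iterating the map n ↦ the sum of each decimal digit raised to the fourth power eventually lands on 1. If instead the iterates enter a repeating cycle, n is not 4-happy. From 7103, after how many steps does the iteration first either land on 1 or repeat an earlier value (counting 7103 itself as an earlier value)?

7103 → 7⁴ + 1⁴ + 0⁴ + 3⁴ = 2483
2483 → 2⁴ + 4⁴ + 8⁴ + 3⁴ = 4449
4449 → 4⁴ + 4⁴ + 4⁴ + 9⁴ = 7329
7329 → 7⁴ + 3⁴ + 2⁴ + 9⁴ = 9059
9059 → 9⁴ + 0⁴ + 5⁴ + 9⁴ = 13747
13747 → 1⁴ + 3⁴ + 7⁴ + 4⁴ + 7⁴ = 5140
5140 → 5⁴ + 1⁴ + 4⁴ + 0⁴ = 882
882 → 8⁴ + 8⁴ + 2⁴ = 8208
8208 → 8⁴ + 2⁴ + 0⁴ + 8⁴ = 8208  — 8208 repeats.
That took 9 steps.

9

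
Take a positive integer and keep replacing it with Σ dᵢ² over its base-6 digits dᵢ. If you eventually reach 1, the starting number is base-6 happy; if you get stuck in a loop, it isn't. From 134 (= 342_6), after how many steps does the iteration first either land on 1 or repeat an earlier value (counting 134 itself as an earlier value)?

134 = (3,4,2)_6 → 3² + 4² + 2² = 29
29 = (4,5)_6 → 4² + 5² = 41
41 = (1,0,5)_6 → 1² + 0² + 5² = 26
26 = (4,2)_6 → 4² + 2² = 20
20 = (3,2)_6 → 3² + 2² = 13
13 = (2,1)_6 → 2² + 1² = 5
5 = (5)_6 → 5² = 25
25 = (4,1)_6 → 4² + 1² = 17
17 = (2,5)_6 → 2² + 5² = 29  — 29 repeats.
That took 9 steps.

9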